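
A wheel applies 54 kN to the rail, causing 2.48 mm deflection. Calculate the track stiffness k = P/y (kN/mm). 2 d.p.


Track stiffness k = P / y
k = 54 / 2.48
k = 21.77 kN/mm

21.77


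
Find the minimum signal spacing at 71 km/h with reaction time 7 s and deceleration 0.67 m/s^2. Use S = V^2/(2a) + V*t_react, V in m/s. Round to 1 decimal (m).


V = 71 / 3.6 = 19.7222 m/s
Braking distance = 19.7222^2 / (2*0.67) = 290.2732 m
Sighting distance = 19.7222 * 7 = 138.0556 m
S = 290.2732 + 138.0556 = 428.3 m

428.3


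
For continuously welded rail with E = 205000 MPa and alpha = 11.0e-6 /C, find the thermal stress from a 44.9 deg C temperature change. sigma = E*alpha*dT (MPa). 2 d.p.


sigma = E * alpha * dT
sigma = 205000 * 11.0e-6 * 44.9
sigma = 2.255 * 44.9
sigma = 101.25 MPa

101.25


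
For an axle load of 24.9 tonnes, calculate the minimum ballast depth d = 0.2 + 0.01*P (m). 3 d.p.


d = 0.2 + 0.01 * 24.9
d = 0.2 + 0.249
d = 0.449 m

0.449


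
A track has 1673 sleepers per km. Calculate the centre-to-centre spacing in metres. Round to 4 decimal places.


Spacing = 1000 m / number of sleepers
Spacing = 1000 / 1673
Spacing = 0.5977 m

0.5977


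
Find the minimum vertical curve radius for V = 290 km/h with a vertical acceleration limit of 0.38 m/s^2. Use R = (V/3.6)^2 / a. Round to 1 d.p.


Convert speed: V = 290 / 3.6 = 80.5556 m/s
V^2 = 6489.1975 m^2/s^2
R_v = 6489.1975 / 0.38
R_v = 17076.8 m

17076.8


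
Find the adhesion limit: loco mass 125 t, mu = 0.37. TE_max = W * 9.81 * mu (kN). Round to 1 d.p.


TE_max = W * g * mu
TE_max = 125 * 9.81 * 0.37
TE_max = 1226.25 * 0.37
TE_max = 453.7 kN

453.7


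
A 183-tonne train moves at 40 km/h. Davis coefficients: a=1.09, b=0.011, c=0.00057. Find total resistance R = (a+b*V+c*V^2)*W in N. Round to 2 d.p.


b*V = 0.011 * 40 = 0.44
c*V^2 = 0.00057 * 1600 = 0.912
R_per_t = 1.09 + 0.44 + 0.912 = 2.442 N/t
R_total = 2.442 * 183 = 446.89 N

446.89


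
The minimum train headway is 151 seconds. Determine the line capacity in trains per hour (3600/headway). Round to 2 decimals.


Capacity = 3600 / headway
Capacity = 3600 / 151
Capacity = 23.84 trains/hour

23.84


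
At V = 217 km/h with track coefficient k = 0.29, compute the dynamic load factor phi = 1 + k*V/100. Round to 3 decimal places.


phi = 1 + k * V / 100
phi = 1 + 0.29 * 217 / 100
phi = 1 + 0.6293
phi = 1.629

1.629


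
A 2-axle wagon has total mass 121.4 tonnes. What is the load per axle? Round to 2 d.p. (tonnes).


Load per axle = total weight / number of axles
Load = 121.4 / 2
Load = 60.70 tonnes

60.70


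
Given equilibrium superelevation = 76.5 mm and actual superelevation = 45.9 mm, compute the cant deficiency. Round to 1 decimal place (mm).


Cant deficiency = equilibrium cant - actual cant
CD = 76.5 - 45.9
CD = 30.6 mm

30.6


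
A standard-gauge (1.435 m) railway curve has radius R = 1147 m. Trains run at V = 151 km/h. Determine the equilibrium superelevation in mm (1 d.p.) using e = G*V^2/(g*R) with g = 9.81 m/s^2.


Convert speed: V = 151 / 3.6 = 41.9444 m/s
Apply formula: e = 1.435 * 41.9444^2 / (9.81 * 1147)
e = 1.435 * 1759.3364 / 11252.07
e = 0.224372 m = 224.4 mm

224.4


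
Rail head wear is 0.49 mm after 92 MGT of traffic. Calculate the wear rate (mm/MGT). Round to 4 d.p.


Wear rate = total wear / cumulative tonnage
Rate = 0.49 / 92
Rate = 0.0053 mm/MGT

0.0053


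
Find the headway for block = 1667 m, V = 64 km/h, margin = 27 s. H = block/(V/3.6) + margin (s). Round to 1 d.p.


V = 64 / 3.6 = 17.7778 m/s
Block traversal time = 1667 / 17.7778 = 93.7687 s
Headway = 93.7687 + 27
Headway = 120.8 s

120.8


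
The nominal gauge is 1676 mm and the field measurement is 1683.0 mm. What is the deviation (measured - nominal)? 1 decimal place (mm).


Deviation = measured - nominal
Deviation = 1683.0 - 1676
Deviation = 7.0 mm

7.0


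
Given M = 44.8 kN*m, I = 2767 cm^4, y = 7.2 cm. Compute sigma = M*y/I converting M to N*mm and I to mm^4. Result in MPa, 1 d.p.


Convert units:
M = 44.8 kN*m = 44800000 N*mm
y = 7.2 cm = 72 mm
I = 2767 cm^4 = 27670000 mm^4
sigma = 44800000 * 72 / 27670000
sigma = 116.6 MPa

116.6


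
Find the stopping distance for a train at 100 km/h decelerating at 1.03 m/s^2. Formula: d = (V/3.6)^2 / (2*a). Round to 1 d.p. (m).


Convert speed: V = 100 / 3.6 = 27.7778 m/s
V^2 = 771.6049
d = 771.6049 / (2 * 1.03)
d = 771.6049 / 2.06
d = 374.6 m

374.6


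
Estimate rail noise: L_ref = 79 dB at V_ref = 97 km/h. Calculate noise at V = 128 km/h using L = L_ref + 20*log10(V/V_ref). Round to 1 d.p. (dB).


V/V_ref = 128 / 97 = 1.319588
log10(1.319588) = 0.120438
20 * 0.120438 = 2.4088
L = 79 + 2.4088 = 81.4 dB

81.4


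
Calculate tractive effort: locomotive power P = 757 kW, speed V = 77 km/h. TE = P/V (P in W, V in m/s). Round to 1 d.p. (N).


Convert: P = 757 kW = 757000 W
V = 77 / 3.6 = 21.3889 m/s
TE = 757000 / 21.3889
TE = 35392.2 N

35392.2


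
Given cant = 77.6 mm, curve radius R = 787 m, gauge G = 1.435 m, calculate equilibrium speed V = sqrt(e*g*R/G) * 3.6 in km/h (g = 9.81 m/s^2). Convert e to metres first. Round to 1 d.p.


Convert cant: e = 77.6 mm = 0.0776 m
V_ms = sqrt(0.0776 * 9.81 * 787 / 1.435)
V_ms = sqrt(417.497193) = 20.4327 m/s
V = 20.4327 * 3.6 = 73.6 km/h

73.6


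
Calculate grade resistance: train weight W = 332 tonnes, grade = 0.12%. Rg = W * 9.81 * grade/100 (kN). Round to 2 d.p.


Rg = W * 9.81 * grade / 100
Rg = 332 * 9.81 * 0.12 / 100
Rg = 3256.92 * 0.0012
Rg = 3.91 kN

3.91


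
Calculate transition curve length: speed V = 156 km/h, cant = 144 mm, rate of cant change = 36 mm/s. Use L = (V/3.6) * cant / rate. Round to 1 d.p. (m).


Convert speed: V = 156 / 3.6 = 43.3333 m/s
L = 43.3333 * 144 / 36
L = 6240.0 / 36
L = 173.3 m

173.3


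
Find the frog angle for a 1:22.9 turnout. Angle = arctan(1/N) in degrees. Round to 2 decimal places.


1/N = 1/22.9 = 0.043668
angle = arctan(0.043668) = 0.04364 rad
angle = 0.04364 * 180/pi = 2.50 degrees

2.50


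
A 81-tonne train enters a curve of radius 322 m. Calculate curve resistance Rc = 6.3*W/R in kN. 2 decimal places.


Rc = 6.3 * W / R
Rc = 6.3 * 81 / 322
Rc = 510.3 / 322
Rc = 1.58 kN

1.58


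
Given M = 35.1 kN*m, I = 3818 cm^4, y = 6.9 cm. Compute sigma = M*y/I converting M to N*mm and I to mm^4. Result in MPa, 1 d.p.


Convert units:
M = 35.1 kN*m = 35100000 N*mm
y = 6.9 cm = 69 mm
I = 3818 cm^4 = 38180000 mm^4
sigma = 35100000 * 69 / 38180000
sigma = 63.4 MPa

63.4


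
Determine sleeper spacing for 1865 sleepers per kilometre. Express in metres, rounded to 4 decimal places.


Spacing = 1000 m / number of sleepers
Spacing = 1000 / 1865
Spacing = 0.5362 m

0.5362


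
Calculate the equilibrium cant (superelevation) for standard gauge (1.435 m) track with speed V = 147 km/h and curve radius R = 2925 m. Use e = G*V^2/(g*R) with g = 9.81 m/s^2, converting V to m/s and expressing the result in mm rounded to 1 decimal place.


Convert speed: V = 147 / 3.6 = 40.8333 m/s
Apply formula: e = 1.435 * 40.8333^2 / (9.81 * 2925)
e = 1.435 * 1667.3611 / 28694.25
e = 0.083385 m = 83.4 mm

83.4


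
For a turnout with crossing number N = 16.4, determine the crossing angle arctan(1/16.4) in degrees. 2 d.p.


1/N = 1/16.4 = 0.060976
angle = arctan(0.060976) = 0.0609 rad
angle = 0.0609 * 180/pi = 3.49 degrees

3.49


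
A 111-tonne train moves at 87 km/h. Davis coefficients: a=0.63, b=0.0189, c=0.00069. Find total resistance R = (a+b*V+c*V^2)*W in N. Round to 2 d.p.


b*V = 0.0189 * 87 = 1.6443
c*V^2 = 0.00069 * 7569 = 5.22261
R_per_t = 0.63 + 1.6443 + 5.22261 = 7.49691 N/t
R_total = 7.49691 * 111 = 832.16 N

832.16


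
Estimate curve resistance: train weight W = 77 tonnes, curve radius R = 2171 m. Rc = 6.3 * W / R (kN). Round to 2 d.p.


Rc = 6.3 * W / R
Rc = 6.3 * 77 / 2171
Rc = 485.1 / 2171
Rc = 0.22 kN

0.22


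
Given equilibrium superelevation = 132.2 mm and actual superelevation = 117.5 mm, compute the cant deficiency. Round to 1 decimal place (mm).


Cant deficiency = equilibrium cant - actual cant
CD = 132.2 - 117.5
CD = 14.7 mm

14.7


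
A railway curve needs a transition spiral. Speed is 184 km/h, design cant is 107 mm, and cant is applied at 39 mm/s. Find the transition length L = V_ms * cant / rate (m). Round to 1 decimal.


Convert speed: V = 184 / 3.6 = 51.1111 m/s
L = 51.1111 * 107 / 39
L = 5468.8889 / 39
L = 140.2 m

140.2


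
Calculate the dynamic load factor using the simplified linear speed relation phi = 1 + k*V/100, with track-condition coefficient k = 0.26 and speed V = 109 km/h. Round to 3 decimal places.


phi = 1 + k * V / 100
phi = 1 + 0.26 * 109 / 100
phi = 1 + 0.2834
phi = 1.283

1.283


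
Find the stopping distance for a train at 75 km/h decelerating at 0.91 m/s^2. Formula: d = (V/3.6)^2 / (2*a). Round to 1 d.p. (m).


Convert speed: V = 75 / 3.6 = 20.8333 m/s
V^2 = 434.0278
d = 434.0278 / (2 * 0.91)
d = 434.0278 / 1.82
d = 238.5 m

238.5


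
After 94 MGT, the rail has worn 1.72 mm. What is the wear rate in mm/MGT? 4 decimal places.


Wear rate = total wear / cumulative tonnage
Rate = 1.72 / 94
Rate = 0.0183 mm/MGT

0.0183


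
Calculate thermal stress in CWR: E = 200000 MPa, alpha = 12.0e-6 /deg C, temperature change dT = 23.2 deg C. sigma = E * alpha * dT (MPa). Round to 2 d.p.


sigma = E * alpha * dT
sigma = 200000 * 12.0e-6 * 23.2
sigma = 2.4 * 23.2
sigma = 55.68 MPa

55.68


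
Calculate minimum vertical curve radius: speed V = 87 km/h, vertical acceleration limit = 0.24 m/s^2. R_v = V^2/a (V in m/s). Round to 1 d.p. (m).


Convert speed: V = 87 / 3.6 = 24.1667 m/s
V^2 = 584.0278 m^2/s^2
R_v = 584.0278 / 0.24
R_v = 2433.4 m

2433.4


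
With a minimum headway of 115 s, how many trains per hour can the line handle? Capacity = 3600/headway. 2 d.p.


Capacity = 3600 / headway
Capacity = 3600 / 115
Capacity = 31.30 trains/hour

31.30


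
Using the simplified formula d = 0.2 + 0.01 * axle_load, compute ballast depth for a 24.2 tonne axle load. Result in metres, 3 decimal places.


d = 0.2 + 0.01 * 24.2
d = 0.2 + 0.242
d = 0.442 m

0.442


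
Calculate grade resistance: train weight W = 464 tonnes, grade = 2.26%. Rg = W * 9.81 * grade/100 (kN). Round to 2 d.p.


Rg = W * 9.81 * grade / 100
Rg = 464 * 9.81 * 2.26 / 100
Rg = 4551.84 * 0.0226
Rg = 102.87 kN

102.87


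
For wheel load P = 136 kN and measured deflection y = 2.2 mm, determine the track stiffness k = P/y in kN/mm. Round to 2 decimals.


Track stiffness k = P / y
k = 136 / 2.2
k = 61.82 kN/mm

61.82


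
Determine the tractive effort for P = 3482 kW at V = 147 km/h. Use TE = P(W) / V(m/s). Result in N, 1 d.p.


Convert: P = 3482 kW = 3482000 W
V = 147 / 3.6 = 40.8333 m/s
TE = 3482000 / 40.8333
TE = 85273.5 N

85273.5


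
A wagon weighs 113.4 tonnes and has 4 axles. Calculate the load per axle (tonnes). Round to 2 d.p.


Load per axle = total weight / number of axles
Load = 113.4 / 4
Load = 28.35 tonnes

28.35


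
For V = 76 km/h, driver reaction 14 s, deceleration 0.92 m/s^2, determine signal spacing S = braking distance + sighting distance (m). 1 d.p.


V = 76 / 3.6 = 21.1111 m/s
Braking distance = 21.1111^2 / (2*0.92) = 242.2169 m
Sighting distance = 21.1111 * 14 = 295.5556 m
S = 242.2169 + 295.5556 = 537.8 m

537.8


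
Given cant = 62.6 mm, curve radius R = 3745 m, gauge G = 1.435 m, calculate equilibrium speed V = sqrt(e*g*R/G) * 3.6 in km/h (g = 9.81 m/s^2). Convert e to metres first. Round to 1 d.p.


Convert cant: e = 62.6 mm = 0.0626 m
V_ms = sqrt(0.0626 * 9.81 * 3745 / 1.435)
V_ms = sqrt(1602.666878) = 40.0333 m/s
V = 40.0333 * 3.6 = 144.1 km/h

144.1


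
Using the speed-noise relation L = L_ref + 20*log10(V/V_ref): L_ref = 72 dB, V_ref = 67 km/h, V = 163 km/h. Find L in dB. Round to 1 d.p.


V/V_ref = 163 / 67 = 2.432836
log10(2.432836) = 0.386113
20 * 0.386113 = 7.7223
L = 72 + 7.7223 = 79.7 dB

79.7


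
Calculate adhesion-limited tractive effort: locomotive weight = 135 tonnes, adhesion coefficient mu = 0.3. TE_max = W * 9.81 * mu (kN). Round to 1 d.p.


TE_max = W * g * mu
TE_max = 135 * 9.81 * 0.3
TE_max = 1324.35 * 0.3
TE_max = 397.3 kN

397.3


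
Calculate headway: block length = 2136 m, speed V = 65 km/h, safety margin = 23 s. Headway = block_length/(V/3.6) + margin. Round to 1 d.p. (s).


V = 65 / 3.6 = 18.0556 m/s
Block traversal time = 2136 / 18.0556 = 118.3015 s
Headway = 118.3015 + 23
Headway = 141.3 s

141.3


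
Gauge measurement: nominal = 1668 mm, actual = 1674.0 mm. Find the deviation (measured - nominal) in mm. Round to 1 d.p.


Deviation = measured - nominal
Deviation = 1674.0 - 1668
Deviation = 6.0 mm

6.0


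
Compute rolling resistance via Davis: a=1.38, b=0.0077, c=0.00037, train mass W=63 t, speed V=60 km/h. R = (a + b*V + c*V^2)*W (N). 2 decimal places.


b*V = 0.0077 * 60 = 0.462
c*V^2 = 0.00037 * 3600 = 1.332
R_per_t = 1.38 + 0.462 + 1.332 = 3.174 N/t
R_total = 3.174 * 63 = 199.96 N

199.96


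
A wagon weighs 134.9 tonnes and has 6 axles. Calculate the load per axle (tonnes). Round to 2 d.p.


Load per axle = total weight / number of axles
Load = 134.9 / 6
Load = 22.48 tonnes

22.48


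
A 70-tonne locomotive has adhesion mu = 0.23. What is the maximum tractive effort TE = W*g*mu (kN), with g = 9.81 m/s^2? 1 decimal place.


TE_max = W * g * mu
TE_max = 70 * 9.81 * 0.23
TE_max = 686.7 * 0.23
TE_max = 157.9 kN

157.9


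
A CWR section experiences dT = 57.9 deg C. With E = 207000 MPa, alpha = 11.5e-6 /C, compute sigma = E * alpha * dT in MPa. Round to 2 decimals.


sigma = E * alpha * dT
sigma = 207000 * 11.5e-6 * 57.9
sigma = 2.3805 * 57.9
sigma = 137.83 MPa

137.83


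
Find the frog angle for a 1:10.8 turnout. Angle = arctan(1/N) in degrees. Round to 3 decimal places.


1/N = 1/10.8 = 0.092593
angle = arctan(0.092593) = 0.092329 rad
angle = 0.092329 * 180/pi = 5.290 degrees

5.290


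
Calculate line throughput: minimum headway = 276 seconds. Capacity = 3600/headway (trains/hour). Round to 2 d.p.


Capacity = 3600 / headway
Capacity = 3600 / 276
Capacity = 13.04 trains/hour

13.04


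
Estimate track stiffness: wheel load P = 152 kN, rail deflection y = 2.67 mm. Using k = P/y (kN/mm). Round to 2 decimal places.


Track stiffness k = P / y
k = 152 / 2.67
k = 56.93 kN/mm

56.93


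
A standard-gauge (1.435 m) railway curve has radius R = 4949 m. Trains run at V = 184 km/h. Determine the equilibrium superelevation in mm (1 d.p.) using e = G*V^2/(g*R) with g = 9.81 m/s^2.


Convert speed: V = 184 / 3.6 = 51.1111 m/s
Apply formula: e = 1.435 * 51.1111^2 / (9.81 * 4949)
e = 1.435 * 2612.3457 / 48549.69
e = 0.077214 m = 77.2 mm

77.2


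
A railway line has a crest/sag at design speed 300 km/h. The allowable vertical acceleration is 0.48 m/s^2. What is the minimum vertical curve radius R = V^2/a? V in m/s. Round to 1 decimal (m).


Convert speed: V = 300 / 3.6 = 83.3333 m/s
V^2 = 6944.4444 m^2/s^2
R_v = 6944.4444 / 0.48
R_v = 14467.6 m

14467.6


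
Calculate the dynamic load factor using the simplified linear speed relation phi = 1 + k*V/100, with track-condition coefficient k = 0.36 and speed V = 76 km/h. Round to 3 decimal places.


phi = 1 + k * V / 100
phi = 1 + 0.36 * 76 / 100
phi = 1 + 0.2736
phi = 1.274

1.274


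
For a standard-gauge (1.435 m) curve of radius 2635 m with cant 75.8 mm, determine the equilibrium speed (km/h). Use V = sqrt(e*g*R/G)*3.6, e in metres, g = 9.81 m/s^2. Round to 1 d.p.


Convert cant: e = 75.8 mm = 0.0758 m
V_ms = sqrt(0.0758 * 9.81 * 2635 / 1.435)
V_ms = sqrt(1365.422111) = 36.9516 m/s
V = 36.9516 * 3.6 = 133.0 km/h

133.0


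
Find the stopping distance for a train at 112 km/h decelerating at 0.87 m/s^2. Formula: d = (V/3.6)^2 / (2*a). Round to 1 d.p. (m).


Convert speed: V = 112 / 3.6 = 31.1111 m/s
V^2 = 967.9012
d = 967.9012 / (2 * 0.87)
d = 967.9012 / 1.74
d = 556.3 m

556.3


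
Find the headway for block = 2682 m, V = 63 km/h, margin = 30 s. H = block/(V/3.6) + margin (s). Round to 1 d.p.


V = 63 / 3.6 = 17.5 m/s
Block traversal time = 2682 / 17.5 = 153.2571 s
Headway = 153.2571 + 30
Headway = 183.3 s

183.3


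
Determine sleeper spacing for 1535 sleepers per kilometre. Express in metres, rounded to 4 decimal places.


Spacing = 1000 m / number of sleepers
Spacing = 1000 / 1535
Spacing = 0.6515 m

0.6515


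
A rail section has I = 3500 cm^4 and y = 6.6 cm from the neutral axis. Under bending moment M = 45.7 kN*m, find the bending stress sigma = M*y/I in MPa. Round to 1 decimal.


Convert units:
M = 45.7 kN*m = 45700000 N*mm
y = 6.6 cm = 66 mm
I = 3500 cm^4 = 35000000 mm^4
sigma = 45700000 * 66 / 35000000
sigma = 86.2 MPa

86.2


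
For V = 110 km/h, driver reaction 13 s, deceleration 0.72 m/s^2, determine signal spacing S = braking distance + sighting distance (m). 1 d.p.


V = 110 / 3.6 = 30.5556 m/s
Braking distance = 30.5556^2 / (2*0.72) = 648.3625 m
Sighting distance = 30.5556 * 13 = 397.2222 m
S = 648.3625 + 397.2222 = 1045.6 m

1045.6


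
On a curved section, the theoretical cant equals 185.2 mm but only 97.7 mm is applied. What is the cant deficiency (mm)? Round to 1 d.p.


Cant deficiency = equilibrium cant - actual cant
CD = 185.2 - 97.7
CD = 87.5 mm

87.5


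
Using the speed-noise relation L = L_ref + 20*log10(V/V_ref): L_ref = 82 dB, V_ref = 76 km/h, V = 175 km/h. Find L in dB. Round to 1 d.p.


V/V_ref = 175 / 76 = 2.302632
log10(2.302632) = 0.362224
20 * 0.362224 = 7.2445
L = 82 + 7.2445 = 89.2 dB

89.2


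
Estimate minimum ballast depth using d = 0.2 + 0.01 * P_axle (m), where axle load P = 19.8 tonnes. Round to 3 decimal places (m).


d = 0.2 + 0.01 * 19.8
d = 0.2 + 0.198
d = 0.398 m

0.398


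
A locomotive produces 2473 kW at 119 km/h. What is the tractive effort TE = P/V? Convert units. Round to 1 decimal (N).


Convert: P = 2473 kW = 2473000 W
V = 119 / 3.6 = 33.0556 m/s
TE = 2473000 / 33.0556
TE = 74813.4 N

74813.4


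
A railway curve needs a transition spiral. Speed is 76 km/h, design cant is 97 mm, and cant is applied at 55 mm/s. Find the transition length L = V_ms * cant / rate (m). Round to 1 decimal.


Convert speed: V = 76 / 3.6 = 21.1111 m/s
L = 21.1111 * 97 / 55
L = 2047.7778 / 55
L = 37.2 m

37.2


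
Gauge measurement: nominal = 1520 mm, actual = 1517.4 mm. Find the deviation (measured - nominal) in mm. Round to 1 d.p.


Deviation = measured - nominal
Deviation = 1517.4 - 1520
Deviation = -2.6 mm

-2.6


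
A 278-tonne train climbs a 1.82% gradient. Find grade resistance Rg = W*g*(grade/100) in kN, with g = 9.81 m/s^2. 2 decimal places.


Rg = W * 9.81 * grade / 100
Rg = 278 * 9.81 * 1.82 / 100
Rg = 2727.18 * 0.0182
Rg = 49.63 kN

49.63


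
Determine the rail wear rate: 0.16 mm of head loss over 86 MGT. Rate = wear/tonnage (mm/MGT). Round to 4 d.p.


Wear rate = total wear / cumulative tonnage
Rate = 0.16 / 86
Rate = 0.0019 mm/MGT

0.0019


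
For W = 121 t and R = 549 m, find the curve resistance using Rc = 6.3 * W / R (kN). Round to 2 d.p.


Rc = 6.3 * W / R
Rc = 6.3 * 121 / 549
Rc = 762.3 / 549
Rc = 1.39 kN

1.39


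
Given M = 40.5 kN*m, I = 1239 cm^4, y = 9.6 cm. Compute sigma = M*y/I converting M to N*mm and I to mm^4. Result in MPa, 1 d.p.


Convert units:
M = 40.5 kN*m = 40500000 N*mm
y = 9.6 cm = 96 mm
I = 1239 cm^4 = 12390000 mm^4
sigma = 40500000 * 96 / 12390000
sigma = 313.8 MPa

313.8


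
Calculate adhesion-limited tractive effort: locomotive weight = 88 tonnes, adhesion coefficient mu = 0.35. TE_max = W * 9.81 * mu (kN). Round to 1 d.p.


TE_max = W * g * mu
TE_max = 88 * 9.81 * 0.35
TE_max = 863.28 * 0.35
TE_max = 302.1 kN

302.1


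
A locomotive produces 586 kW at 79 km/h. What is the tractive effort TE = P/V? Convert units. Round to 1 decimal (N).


Convert: P = 586 kW = 586000 W
V = 79 / 3.6 = 21.9444 m/s
TE = 586000 / 21.9444
TE = 26703.8 N

26703.8


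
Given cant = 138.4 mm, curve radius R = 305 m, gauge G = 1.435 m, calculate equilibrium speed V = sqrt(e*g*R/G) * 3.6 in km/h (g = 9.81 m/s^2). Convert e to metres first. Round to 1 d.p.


Convert cant: e = 138.4 mm = 0.1384 m
V_ms = sqrt(0.1384 * 9.81 * 305 / 1.435)
V_ms = sqrt(288.571233) = 16.9874 m/s
V = 16.9874 * 3.6 = 61.2 km/h

61.2


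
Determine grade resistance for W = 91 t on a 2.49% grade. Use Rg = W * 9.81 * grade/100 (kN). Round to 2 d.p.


Rg = W * 9.81 * grade / 100
Rg = 91 * 9.81 * 2.49 / 100
Rg = 892.71 * 0.0249
Rg = 22.23 kN

22.23


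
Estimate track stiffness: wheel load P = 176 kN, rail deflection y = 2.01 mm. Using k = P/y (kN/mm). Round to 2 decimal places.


Track stiffness k = P / y
k = 176 / 2.01
k = 87.56 kN/mm

87.56


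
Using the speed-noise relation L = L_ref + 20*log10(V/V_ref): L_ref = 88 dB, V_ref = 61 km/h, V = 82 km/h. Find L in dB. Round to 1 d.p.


V/V_ref = 82 / 61 = 1.344262
log10(1.344262) = 0.128484
20 * 0.128484 = 2.5697
L = 88 + 2.5697 = 90.6 dB

90.6


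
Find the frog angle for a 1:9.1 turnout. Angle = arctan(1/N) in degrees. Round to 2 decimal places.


1/N = 1/9.1 = 0.10989
angle = arctan(0.10989) = 0.109451 rad
angle = 0.109451 * 180/pi = 6.27 degrees

6.27


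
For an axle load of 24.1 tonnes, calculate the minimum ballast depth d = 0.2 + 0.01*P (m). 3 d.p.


d = 0.2 + 0.01 * 24.1
d = 0.2 + 0.241
d = 0.441 m

0.441


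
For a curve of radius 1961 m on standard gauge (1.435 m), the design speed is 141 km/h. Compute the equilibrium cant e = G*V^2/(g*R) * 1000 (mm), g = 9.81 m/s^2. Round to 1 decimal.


Convert speed: V = 141 / 3.6 = 39.1667 m/s
Apply formula: e = 1.435 * 39.1667^2 / (9.81 * 1961)
e = 1.435 * 1534.0278 / 19237.41
e = 0.11443 m = 114.4 mm

114.4


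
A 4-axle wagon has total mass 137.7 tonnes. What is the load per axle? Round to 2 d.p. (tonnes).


Load per axle = total weight / number of axles
Load = 137.7 / 4
Load = 34.43 tonnes

34.43


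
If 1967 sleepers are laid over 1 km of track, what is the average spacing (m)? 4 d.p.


Spacing = 1000 m / number of sleepers
Spacing = 1000 / 1967
Spacing = 0.5084 m

0.5084


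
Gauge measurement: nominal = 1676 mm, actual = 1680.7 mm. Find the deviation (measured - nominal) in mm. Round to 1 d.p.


Deviation = measured - nominal
Deviation = 1680.7 - 1676
Deviation = 4.7 mm

4.7


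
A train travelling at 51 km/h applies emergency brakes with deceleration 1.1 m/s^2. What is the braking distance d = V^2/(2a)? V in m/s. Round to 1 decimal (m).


Convert speed: V = 51 / 3.6 = 14.1667 m/s
V^2 = 200.6944
d = 200.6944 / (2 * 1.1)
d = 200.6944 / 2.2
d = 91.2 m

91.2


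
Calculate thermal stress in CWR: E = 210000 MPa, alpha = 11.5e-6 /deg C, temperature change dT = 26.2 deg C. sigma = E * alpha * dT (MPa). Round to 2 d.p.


sigma = E * alpha * dT
sigma = 210000 * 11.5e-6 * 26.2
sigma = 2.415 * 26.2
sigma = 63.27 MPa

63.27


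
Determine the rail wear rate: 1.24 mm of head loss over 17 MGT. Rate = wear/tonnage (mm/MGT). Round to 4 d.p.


Wear rate = total wear / cumulative tonnage
Rate = 1.24 / 17
Rate = 0.0729 mm/MGT

0.0729


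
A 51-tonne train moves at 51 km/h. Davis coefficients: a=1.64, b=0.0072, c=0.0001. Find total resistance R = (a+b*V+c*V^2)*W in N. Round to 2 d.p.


b*V = 0.0072 * 51 = 0.3672
c*V^2 = 0.0001 * 2601 = 0.2601
R_per_t = 1.64 + 0.3672 + 0.2601 = 2.2673 N/t
R_total = 2.2673 * 51 = 115.63 N

115.63


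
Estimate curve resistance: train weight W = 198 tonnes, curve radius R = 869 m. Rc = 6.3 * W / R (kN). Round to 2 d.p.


Rc = 6.3 * W / R
Rc = 6.3 * 198 / 869
Rc = 1247.4 / 869
Rc = 1.44 kN

1.44


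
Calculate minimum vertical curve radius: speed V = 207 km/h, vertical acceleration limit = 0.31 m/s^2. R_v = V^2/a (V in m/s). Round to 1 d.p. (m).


Convert speed: V = 207 / 3.6 = 57.5 m/s
V^2 = 3306.25 m^2/s^2
R_v = 3306.25 / 0.31
R_v = 10665.3 m

10665.3


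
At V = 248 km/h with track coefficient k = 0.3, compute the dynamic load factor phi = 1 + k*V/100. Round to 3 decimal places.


phi = 1 + k * V / 100
phi = 1 + 0.3 * 248 / 100
phi = 1 + 0.744
phi = 1.744

1.744


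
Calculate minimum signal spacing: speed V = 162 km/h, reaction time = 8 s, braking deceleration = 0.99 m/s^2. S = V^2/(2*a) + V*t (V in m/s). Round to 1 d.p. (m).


V = 162 / 3.6 = 45.0 m/s
Braking distance = 45.0^2 / (2*0.99) = 1022.7273 m
Sighting distance = 45.0 * 8 = 360.0 m
S = 1022.7273 + 360.0 = 1382.7 m

1382.7


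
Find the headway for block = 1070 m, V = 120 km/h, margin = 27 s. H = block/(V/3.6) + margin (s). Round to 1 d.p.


V = 120 / 3.6 = 33.3333 m/s
Block traversal time = 1070 / 33.3333 = 32.1 s
Headway = 32.1 + 27
Headway = 59.1 s

59.1


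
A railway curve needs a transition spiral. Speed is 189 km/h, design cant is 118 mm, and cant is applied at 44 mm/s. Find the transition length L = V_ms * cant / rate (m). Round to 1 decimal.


Convert speed: V = 189 / 3.6 = 52.5 m/s
L = 52.5 * 118 / 44
L = 6195.0 / 44
L = 140.8 m

140.8


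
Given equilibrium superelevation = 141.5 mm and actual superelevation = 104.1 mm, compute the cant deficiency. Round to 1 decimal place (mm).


Cant deficiency = equilibrium cant - actual cant
CD = 141.5 - 104.1
CD = 37.4 mm

37.4


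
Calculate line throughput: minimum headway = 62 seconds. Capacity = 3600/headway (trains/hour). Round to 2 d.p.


Capacity = 3600 / headway
Capacity = 3600 / 62
Capacity = 58.06 trains/hour

58.06


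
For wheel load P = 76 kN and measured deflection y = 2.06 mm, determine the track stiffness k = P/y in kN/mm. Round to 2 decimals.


Track stiffness k = P / y
k = 76 / 2.06
k = 36.89 kN/mm

36.89


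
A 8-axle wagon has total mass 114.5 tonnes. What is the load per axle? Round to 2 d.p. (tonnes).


Load per axle = total weight / number of axles
Load = 114.5 / 8
Load = 14.31 tonnes

14.31


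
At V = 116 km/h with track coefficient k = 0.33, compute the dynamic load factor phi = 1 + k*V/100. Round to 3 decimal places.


phi = 1 + k * V / 100
phi = 1 + 0.33 * 116 / 100
phi = 1 + 0.3828
phi = 1.383

1.383


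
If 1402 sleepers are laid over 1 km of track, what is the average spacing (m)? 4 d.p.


Spacing = 1000 m / number of sleepers
Spacing = 1000 / 1402
Spacing = 0.7133 m

0.7133


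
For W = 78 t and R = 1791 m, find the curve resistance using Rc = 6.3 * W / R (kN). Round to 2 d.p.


Rc = 6.3 * W / R
Rc = 6.3 * 78 / 1791
Rc = 491.4 / 1791
Rc = 0.27 kN

0.27


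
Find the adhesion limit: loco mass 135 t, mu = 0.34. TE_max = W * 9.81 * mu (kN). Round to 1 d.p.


TE_max = W * g * mu
TE_max = 135 * 9.81 * 0.34
TE_max = 1324.35 * 0.34
TE_max = 450.3 kN

450.3


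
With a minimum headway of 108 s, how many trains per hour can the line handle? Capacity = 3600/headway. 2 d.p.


Capacity = 3600 / headway
Capacity = 3600 / 108
Capacity = 33.33 trains/hour

33.33


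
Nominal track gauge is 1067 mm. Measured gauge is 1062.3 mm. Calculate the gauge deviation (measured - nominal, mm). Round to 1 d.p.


Deviation = measured - nominal
Deviation = 1062.3 - 1067
Deviation = -4.7 mm

-4.7


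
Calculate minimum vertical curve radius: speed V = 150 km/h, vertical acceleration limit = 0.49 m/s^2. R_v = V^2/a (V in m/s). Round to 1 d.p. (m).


Convert speed: V = 150 / 3.6 = 41.6667 m/s
V^2 = 1736.1111 m^2/s^2
R_v = 1736.1111 / 0.49
R_v = 3543.1 m

3543.1


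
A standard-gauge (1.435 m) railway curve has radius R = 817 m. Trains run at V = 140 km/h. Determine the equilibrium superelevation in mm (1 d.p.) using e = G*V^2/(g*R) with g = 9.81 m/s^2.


Convert speed: V = 140 / 3.6 = 38.8889 m/s
Apply formula: e = 1.435 * 38.8889^2 / (9.81 * 817)
e = 1.435 * 1512.3457 / 8014.77
e = 0.270777 m = 270.8 mm

270.8


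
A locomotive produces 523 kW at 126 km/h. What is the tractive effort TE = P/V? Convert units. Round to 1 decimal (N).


Convert: P = 523 kW = 523000 W
V = 126 / 3.6 = 35.0 m/s
TE = 523000 / 35.0
TE = 14942.9 N

14942.9


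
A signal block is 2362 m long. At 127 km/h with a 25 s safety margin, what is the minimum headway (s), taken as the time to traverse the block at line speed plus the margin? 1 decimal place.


V = 127 / 3.6 = 35.2778 m/s
Block traversal time = 2362 / 35.2778 = 66.9543 s
Headway = 66.9543 + 25
Headway = 92.0 s

92.0


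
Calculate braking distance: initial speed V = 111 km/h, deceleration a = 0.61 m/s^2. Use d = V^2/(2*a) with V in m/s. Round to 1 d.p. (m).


Convert speed: V = 111 / 3.6 = 30.8333 m/s
V^2 = 950.6944
d = 950.6944 / (2 * 0.61)
d = 950.6944 / 1.22
d = 779.3 m

779.3


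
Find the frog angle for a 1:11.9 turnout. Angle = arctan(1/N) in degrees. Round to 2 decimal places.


1/N = 1/11.9 = 0.084034
angle = arctan(0.084034) = 0.083837 rad
angle = 0.083837 * 180/pi = 4.80 degrees

4.80


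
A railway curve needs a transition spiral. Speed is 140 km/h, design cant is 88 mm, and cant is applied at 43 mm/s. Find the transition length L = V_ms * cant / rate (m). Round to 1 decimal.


Convert speed: V = 140 / 3.6 = 38.8889 m/s
L = 38.8889 * 88 / 43
L = 3422.2222 / 43
L = 79.6 m

79.6


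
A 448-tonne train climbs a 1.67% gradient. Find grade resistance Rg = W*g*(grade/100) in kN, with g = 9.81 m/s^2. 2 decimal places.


Rg = W * 9.81 * grade / 100
Rg = 448 * 9.81 * 1.67 / 100
Rg = 4394.88 * 0.0167
Rg = 73.39 kN

73.39


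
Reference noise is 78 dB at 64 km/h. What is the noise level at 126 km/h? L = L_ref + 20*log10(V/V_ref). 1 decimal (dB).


V/V_ref = 126 / 64 = 1.96875
log10(1.96875) = 0.294191
20 * 0.294191 = 5.8838
L = 78 + 5.8838 = 83.9 dB

83.9


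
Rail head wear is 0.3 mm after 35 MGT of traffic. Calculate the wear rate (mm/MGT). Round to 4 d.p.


Wear rate = total wear / cumulative tonnage
Rate = 0.3 / 35
Rate = 0.0086 mm/MGT

0.0086


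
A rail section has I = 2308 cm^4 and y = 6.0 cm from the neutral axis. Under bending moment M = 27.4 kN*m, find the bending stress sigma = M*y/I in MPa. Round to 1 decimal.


Convert units:
M = 27.4 kN*m = 27400000 N*mm
y = 6.0 cm = 60 mm
I = 2308 cm^4 = 23080000 mm^4
sigma = 27400000 * 60 / 23080000
sigma = 71.2 MPa

71.2


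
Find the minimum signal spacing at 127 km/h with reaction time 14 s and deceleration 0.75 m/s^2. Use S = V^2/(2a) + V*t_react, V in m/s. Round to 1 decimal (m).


V = 127 / 3.6 = 35.2778 m/s
Braking distance = 35.2778^2 / (2*0.75) = 829.6811 m
Sighting distance = 35.2778 * 14 = 493.8889 m
S = 829.6811 + 493.8889 = 1323.6 m

1323.6


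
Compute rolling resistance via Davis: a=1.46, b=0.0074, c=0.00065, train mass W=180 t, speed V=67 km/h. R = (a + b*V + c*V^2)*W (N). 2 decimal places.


b*V = 0.0074 * 67 = 0.4958
c*V^2 = 0.00065 * 4489 = 2.91785
R_per_t = 1.46 + 0.4958 + 2.91785 = 4.87365 N/t
R_total = 4.87365 * 180 = 877.26 N

877.26


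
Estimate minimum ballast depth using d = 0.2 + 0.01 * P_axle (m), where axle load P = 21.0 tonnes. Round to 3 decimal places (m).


d = 0.2 + 0.01 * 21.0
d = 0.2 + 0.21
d = 0.410 m

0.410


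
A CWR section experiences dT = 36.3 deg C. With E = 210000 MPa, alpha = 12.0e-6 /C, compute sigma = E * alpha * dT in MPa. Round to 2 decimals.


sigma = E * alpha * dT
sigma = 210000 * 12.0e-6 * 36.3
sigma = 2.52 * 36.3
sigma = 91.48 MPa

91.48


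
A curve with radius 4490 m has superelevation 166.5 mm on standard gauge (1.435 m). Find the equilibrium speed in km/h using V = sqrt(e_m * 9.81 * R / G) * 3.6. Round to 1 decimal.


Convert cant: e = 166.5 mm = 0.1665 m
V_ms = sqrt(0.1665 * 9.81 * 4490 / 1.435)
V_ms = sqrt(5110.668188) = 71.4889 m/s
V = 71.4889 * 3.6 = 257.4 km/h

257.4


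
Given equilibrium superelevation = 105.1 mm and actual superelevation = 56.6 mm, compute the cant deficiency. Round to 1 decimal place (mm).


Cant deficiency = equilibrium cant - actual cant
CD = 105.1 - 56.6
CD = 48.5 mm

48.5


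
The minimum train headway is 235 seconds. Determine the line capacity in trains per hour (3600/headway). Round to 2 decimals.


Capacity = 3600 / headway
Capacity = 3600 / 235
Capacity = 15.32 trains/hour

15.32


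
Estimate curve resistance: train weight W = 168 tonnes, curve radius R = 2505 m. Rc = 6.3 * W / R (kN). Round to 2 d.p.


Rc = 6.3 * W / R
Rc = 6.3 * 168 / 2505
Rc = 1058.4 / 2505
Rc = 0.42 kN

0.42


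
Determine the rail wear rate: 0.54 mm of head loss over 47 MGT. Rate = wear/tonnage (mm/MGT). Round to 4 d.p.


Wear rate = total wear / cumulative tonnage
Rate = 0.54 / 47
Rate = 0.0115 mm/MGT

0.0115


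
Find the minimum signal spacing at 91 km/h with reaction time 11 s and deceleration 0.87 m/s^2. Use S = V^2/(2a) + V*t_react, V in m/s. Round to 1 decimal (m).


V = 91 / 3.6 = 25.2778 m/s
Braking distance = 25.2778^2 / (2*0.87) = 367.2219 m
Sighting distance = 25.2778 * 11 = 278.0556 m
S = 367.2219 + 278.0556 = 645.3 m

645.3


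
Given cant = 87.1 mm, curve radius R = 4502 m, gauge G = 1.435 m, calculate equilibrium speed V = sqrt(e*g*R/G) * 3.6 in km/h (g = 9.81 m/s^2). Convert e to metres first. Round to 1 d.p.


Convert cant: e = 87.1 mm = 0.0871 m
V_ms = sqrt(0.0871 * 9.81 * 4502 / 1.435)
V_ms = sqrt(2680.653939) = 51.775 m/s
V = 51.775 * 3.6 = 186.4 km/h

186.4


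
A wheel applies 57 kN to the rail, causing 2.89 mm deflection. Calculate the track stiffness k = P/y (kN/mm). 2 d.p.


Track stiffness k = P / y
k = 57 / 2.89
k = 19.72 kN/mm

19.72


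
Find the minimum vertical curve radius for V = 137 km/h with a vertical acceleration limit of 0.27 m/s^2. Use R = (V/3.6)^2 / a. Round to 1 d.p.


Convert speed: V = 137 / 3.6 = 38.0556 m/s
V^2 = 1448.2253 m^2/s^2
R_v = 1448.2253 / 0.27
R_v = 5363.8 m

5363.8


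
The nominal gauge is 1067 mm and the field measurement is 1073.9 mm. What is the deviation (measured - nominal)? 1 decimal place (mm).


Deviation = measured - nominal
Deviation = 1073.9 - 1067
Deviation = 6.9 mm

6.9


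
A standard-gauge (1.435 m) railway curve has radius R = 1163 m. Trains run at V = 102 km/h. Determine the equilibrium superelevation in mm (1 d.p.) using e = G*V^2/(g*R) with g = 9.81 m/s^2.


Convert speed: V = 102 / 3.6 = 28.3333 m/s
Apply formula: e = 1.435 * 28.3333^2 / (9.81 * 1163)
e = 1.435 * 802.7778 / 11409.03
e = 0.100971 m = 101.0 mm

101.0


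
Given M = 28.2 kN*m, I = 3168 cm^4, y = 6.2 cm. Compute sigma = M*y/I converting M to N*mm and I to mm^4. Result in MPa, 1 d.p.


Convert units:
M = 28.2 kN*m = 28200000 N*mm
y = 6.2 cm = 62 mm
I = 3168 cm^4 = 31680000 mm^4
sigma = 28200000 * 62 / 31680000
sigma = 55.2 MPa

55.2


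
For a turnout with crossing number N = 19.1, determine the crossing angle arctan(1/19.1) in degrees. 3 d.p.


1/N = 1/19.1 = 0.052356
angle = arctan(0.052356) = 0.052308 rad
angle = 0.052308 * 180/pi = 2.997 degrees

2.997


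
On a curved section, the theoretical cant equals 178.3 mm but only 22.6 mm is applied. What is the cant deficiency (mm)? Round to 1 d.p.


Cant deficiency = equilibrium cant - actual cant
CD = 178.3 - 22.6
CD = 155.7 mm

155.7


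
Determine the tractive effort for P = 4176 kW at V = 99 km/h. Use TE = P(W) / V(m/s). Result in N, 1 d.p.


Convert: P = 4176 kW = 4176000 W
V = 99 / 3.6 = 27.5 m/s
TE = 4176000 / 27.5
TE = 151854.5 N

151854.5


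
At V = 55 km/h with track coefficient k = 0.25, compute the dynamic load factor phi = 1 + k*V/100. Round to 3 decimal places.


phi = 1 + k * V / 100
phi = 1 + 0.25 * 55 / 100
phi = 1 + 0.1375
phi = 1.138

1.138


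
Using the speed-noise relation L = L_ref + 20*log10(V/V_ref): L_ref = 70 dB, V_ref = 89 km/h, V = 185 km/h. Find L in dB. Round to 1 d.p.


V/V_ref = 185 / 89 = 2.078652
log10(2.078652) = 0.317782
20 * 0.317782 = 6.3556
L = 70 + 6.3556 = 76.4 dB

76.4


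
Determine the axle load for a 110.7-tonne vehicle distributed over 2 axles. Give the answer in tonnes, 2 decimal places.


Load per axle = total weight / number of axles
Load = 110.7 / 2
Load = 55.35 tonnes

55.35


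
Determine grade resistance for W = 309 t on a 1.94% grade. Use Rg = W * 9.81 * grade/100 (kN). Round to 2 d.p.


Rg = W * 9.81 * grade / 100
Rg = 309 * 9.81 * 1.94 / 100
Rg = 3031.29 * 0.0194
Rg = 58.81 kN

58.81


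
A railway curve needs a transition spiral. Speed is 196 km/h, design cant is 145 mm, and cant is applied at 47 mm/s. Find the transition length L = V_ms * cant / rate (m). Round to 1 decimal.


Convert speed: V = 196 / 3.6 = 54.4444 m/s
L = 54.4444 * 145 / 47
L = 7894.4444 / 47
L = 168.0 m

168.0


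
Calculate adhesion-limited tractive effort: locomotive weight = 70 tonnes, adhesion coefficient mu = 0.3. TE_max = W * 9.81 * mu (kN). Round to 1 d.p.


TE_max = W * g * mu
TE_max = 70 * 9.81 * 0.3
TE_max = 686.7 * 0.3
TE_max = 206.0 kN

206.0


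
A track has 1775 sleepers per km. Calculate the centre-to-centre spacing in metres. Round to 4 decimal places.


Spacing = 1000 m / number of sleepers
Spacing = 1000 / 1775
Spacing = 0.5634 m

0.5634


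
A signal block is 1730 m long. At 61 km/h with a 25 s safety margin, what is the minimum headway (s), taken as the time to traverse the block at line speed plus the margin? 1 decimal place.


V = 61 / 3.6 = 16.9444 m/s
Block traversal time = 1730 / 16.9444 = 102.0984 s
Headway = 102.0984 + 25
Headway = 127.1 s

127.1


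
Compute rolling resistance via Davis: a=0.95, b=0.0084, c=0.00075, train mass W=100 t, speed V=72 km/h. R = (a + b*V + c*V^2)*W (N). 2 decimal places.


b*V = 0.0084 * 72 = 0.6048
c*V^2 = 0.00075 * 5184 = 3.888
R_per_t = 0.95 + 0.6048 + 3.888 = 5.4428 N/t
R_total = 5.4428 * 100 = 544.28 N

544.28


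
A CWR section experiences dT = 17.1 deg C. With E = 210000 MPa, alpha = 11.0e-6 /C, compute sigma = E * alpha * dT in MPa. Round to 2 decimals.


sigma = E * alpha * dT
sigma = 210000 * 11.0e-6 * 17.1
sigma = 2.31 * 17.1
sigma = 39.50 MPa

39.50


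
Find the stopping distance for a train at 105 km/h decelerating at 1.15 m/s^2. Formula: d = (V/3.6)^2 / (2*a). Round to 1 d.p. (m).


Convert speed: V = 105 / 3.6 = 29.1667 m/s
V^2 = 850.6944
d = 850.6944 / (2 * 1.15)
d = 850.6944 / 2.3
d = 369.9 m

369.9


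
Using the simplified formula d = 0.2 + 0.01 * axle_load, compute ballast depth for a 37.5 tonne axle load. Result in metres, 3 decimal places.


d = 0.2 + 0.01 * 37.5
d = 0.2 + 0.375
d = 0.575 m

0.575


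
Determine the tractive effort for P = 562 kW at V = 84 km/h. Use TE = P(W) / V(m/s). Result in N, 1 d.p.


Convert: P = 562 kW = 562000 W
V = 84 / 3.6 = 23.3333 m/s
TE = 562000 / 23.3333
TE = 24085.7 N

24085.7


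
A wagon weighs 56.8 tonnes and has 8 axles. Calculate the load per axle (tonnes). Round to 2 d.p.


Load per axle = total weight / number of axles
Load = 56.8 / 8
Load = 7.10 tonnes

7.10


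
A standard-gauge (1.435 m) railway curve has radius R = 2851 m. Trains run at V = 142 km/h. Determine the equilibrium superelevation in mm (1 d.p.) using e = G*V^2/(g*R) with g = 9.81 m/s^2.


Convert speed: V = 142 / 3.6 = 39.4444 m/s
Apply formula: e = 1.435 * 39.4444^2 / (9.81 * 2851)
e = 1.435 * 1555.8642 / 27968.31
e = 0.079828 m = 79.8 mm

79.8


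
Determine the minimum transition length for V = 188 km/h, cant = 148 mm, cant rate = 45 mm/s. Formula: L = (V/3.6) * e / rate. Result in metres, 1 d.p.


Convert speed: V = 188 / 3.6 = 52.2222 m/s
L = 52.2222 * 148 / 45
L = 7728.8889 / 45
L = 171.8 m

171.8


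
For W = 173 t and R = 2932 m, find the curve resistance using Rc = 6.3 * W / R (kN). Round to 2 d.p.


Rc = 6.3 * W / R
Rc = 6.3 * 173 / 2932
Rc = 1089.9 / 2932
Rc = 0.37 kN

0.37


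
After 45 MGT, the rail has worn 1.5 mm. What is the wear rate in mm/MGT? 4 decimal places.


Wear rate = total wear / cumulative tonnage
Rate = 1.5 / 45
Rate = 0.0333 mm/MGT

0.0333


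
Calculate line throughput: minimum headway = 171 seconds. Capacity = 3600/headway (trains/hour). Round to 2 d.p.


Capacity = 3600 / headway
Capacity = 3600 / 171
Capacity = 21.05 trains/hour

21.05
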